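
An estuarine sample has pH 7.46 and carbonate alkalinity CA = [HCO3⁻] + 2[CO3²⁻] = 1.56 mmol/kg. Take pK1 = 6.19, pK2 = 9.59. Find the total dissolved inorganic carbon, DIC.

CA = [HCO3⁻] + 2[CO3²⁻] = (α₁ + 2α₂)·DIC
At pH 7.46: [H⁺]/K1 = 10^-1.27 = 0.053703, K2/[H⁺] = 10^-2.13 = 0.0074131
α₁ = 1/(1 + 0.053703 + 0.0074131) = 1/1.0611 = 0.9424; α₂ = α₁·K2/[H⁺] = 0.006986
α₁ + 2α₂ = 0.9564
DIC = CA / (α₁ + 2α₂) = 1.56 / 0.9564 = 1.63 mmol/kg

DIC = 1.63 mmol/kg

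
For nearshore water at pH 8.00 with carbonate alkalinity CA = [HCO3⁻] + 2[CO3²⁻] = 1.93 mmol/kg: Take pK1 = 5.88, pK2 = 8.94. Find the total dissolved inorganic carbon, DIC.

DIC = 1.76 mmol/kg

CA = [HCO3⁻] + 2[CO3²⁻] = (α₁ + 2α₂)·DIC
At pH 8.00: [H⁺]/K1 = 10^-2.12 = 0.0075858, K2/[H⁺] = 10^-0.94 = 0.11482
α₁ = 1/(1 + 0.0075858 + 0.11482) = 1/1.1224 = 0.8909; α₂ = α₁·K2/[H⁺] = 0.1023
α₁ + 2α₂ = 1.0955
DIC = CA / (α₁ + 2α₂) = 1.93 / 1.0955 = 1.76 mmol/kg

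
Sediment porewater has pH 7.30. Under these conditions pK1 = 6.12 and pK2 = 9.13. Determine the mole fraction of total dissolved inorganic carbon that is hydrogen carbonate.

α₁ = 0.925

α₁ = 1 / (1 + [H⁺]/K1 + K2/[H⁺]) = 1 / (1 + 10^-1.18 + 10^-1.83)
   = 1 / (1 + 0.066069 + 0.014791) = 1/1.0809 = 0.9252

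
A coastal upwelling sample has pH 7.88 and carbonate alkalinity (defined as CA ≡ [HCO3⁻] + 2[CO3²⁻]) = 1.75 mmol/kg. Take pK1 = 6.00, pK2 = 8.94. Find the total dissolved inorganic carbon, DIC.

DIC = 1.64 mmol/kg

CA = [HCO3⁻] + 2[CO3²⁻] = (α₁ + 2α₂)·DIC
At pH 7.88: [H⁺]/K1 = 10^-1.88 = 0.013183, K2/[H⁺] = 10^-1.06 = 0.087096
α₁ = 1/(1 + 0.013183 + 0.087096) = 1/1.1003 = 0.9089; α₂ = α₁·K2/[H⁺] = 0.07916
α₁ + 2α₂ = 1.0672
DIC = CA / (α₁ + 2α₂) = 1.75 / 1.0672 = 1.64 mmol/kg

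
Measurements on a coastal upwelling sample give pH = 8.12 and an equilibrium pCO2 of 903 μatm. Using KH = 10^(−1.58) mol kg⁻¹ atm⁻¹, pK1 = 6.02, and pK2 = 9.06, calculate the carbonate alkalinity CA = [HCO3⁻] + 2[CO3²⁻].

CA = 3.68 mmol/kg

[CO2*] = KH · pCO2 = 10^(−1.58) × 903×10^-6 = 2.375×10^-5 mol/kg
α₀ = 1/(1 + K1/[H⁺] + K1K2/[H⁺]²) = 1/(1 + 10^+2.10 + 10^+1.16) = 0.007075
DIC = [CO2*]/α₀ = 2.375×10^-5 / 0.007075 = 3.357 mmol/kg
CA = (α₁ + 2α₂)·DIC = (0.8907 + 2×0.1023) × 3.357 = 3.68 mmol/kg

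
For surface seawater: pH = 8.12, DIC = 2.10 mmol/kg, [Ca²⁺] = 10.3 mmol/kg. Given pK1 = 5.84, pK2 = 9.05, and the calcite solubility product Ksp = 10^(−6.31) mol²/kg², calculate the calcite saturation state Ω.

Ω = 4.62

α₂ = 1 / (1 + [H⁺]/K2 + [H⁺]²/(K1K2)) = 1 / (1 + 10^+0.93 + 10^-1.35)
   = 1 / (1 + 8.5114 + 0.044668) = 1/9.5560 = 0.1046
[CO3²⁻] = α₂ × DIC = 0.1046 × 2.10 = 0.2198 mmol/kg
Ksp = 10^(−6.31) = 4.898×10^-7
Ω = [Ca²⁺][CO3²⁻]/Ksp = (10.3×10^-3)(2.198×10^-4) / 4.898×10^-7 = 4.62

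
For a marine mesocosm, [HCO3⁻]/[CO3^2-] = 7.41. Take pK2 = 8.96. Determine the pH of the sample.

pH = 8.09

From K2 = [H⁺][CO3^2-]/[HCO3⁻]:  pH = pK2 − log₁₀([HCO3⁻]/[CO3^2-])
log₁₀(7.41) = +0.870
pH = 8.96 − (+0.870) = 8.09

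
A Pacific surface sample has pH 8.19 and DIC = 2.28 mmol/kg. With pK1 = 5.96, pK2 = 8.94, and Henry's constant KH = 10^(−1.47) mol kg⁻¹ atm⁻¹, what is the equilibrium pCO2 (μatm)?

pCO2 = 335 μatm

α₀ = 1 / (1 + K1/[H⁺] + K1K2/[H⁺]²) = 1 / (1 + 10^+2.23 + 10^+1.48)
   = 1 / (1 + 169.82 + 30.200) = 1/201.02 = 0.004975
[CO2*] = α₀ × DIC = 0.004975 × 2.28 = 0.01134 mmol/kg = 11.34 μmol/kg
pCO2 = [CO2*]/KH = 1.134×10^-5 / 3.388×10^-2 = 335 μatm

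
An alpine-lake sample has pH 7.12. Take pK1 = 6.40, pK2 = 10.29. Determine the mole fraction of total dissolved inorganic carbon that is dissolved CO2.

α₀ = 0.160

α₀ = 1 / (1 + K1/[H⁺] + K1K2/[H⁺]²) = 1 / (1 + 10^+0.72 + 10^-2.45)
   = 1 / (1 + 5.2481 + 0.0035481) = 1/6.2516 = 0.1600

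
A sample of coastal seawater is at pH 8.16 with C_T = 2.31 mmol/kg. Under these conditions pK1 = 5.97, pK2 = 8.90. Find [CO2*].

[CO2*] = 12.5 μmol/kg

α₀ = 1 / (1 + K1/[H⁺] + K1K2/[H⁺]²) = 1 / (1 + 10^+2.19 + 10^+1.45)
   = 1 / (1 + 154.88 + 28.184) = 1/184.07 = 0.005433
[CO2*] = α₀ × DIC = 0.005433 × 2.31 = 0.0125 mmol/kg = 12.5 μmol/kg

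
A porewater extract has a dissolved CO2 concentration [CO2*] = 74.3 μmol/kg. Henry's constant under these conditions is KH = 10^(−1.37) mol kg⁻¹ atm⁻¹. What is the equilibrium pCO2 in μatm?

pCO2 = 1740 μatm

KH = 10^(−1.37) = 4.266×10^-2 mol kg⁻¹ atm⁻¹
pCO2 = [CO2*]/KH = 74.3×10^-6 / 4.266×10^-2 = 1.74×10^-3 atm = 1740 μatm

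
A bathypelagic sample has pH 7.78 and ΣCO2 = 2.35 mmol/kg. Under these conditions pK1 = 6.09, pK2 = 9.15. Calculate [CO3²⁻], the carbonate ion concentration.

α₂ = 1 / (1 + [H⁺]/K2 + [H⁺]²/(K1K2)) = 1 / (1 + 10^+1.37 + 10^-0.32)
   = 1 / (1 + 23.442 + 0.47863) = 1/24.921 = 0.04013
[CO3²⁻] = α₂ × DIC = 0.04013 × 2.35 = 0.0943 mmol/kg

[CO3²⁻] = 0.0943 mmol/kg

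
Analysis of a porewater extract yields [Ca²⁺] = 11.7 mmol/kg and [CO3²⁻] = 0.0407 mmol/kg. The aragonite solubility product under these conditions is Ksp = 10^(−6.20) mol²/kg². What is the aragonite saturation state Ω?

Ksp = 10^(−6.20) = 6.310×10^-7
Ω = [Ca²⁺][CO3²⁻]/Ksp = (11.7×10^-3)(0.0407×10^-3) / 6.310×10^-7 = 0.755

Ω = 0.755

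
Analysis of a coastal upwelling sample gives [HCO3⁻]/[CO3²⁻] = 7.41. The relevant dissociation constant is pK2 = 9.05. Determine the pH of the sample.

From K2 = [H⁺][CO3²⁻]/[HCO3⁻]:  pH = pK2 − log₁₀([HCO3⁻]/[CO3²⁻])
log₁₀(7.41) = +0.870
pH = 9.05 − (+0.870) = 8.18

pH = 8.18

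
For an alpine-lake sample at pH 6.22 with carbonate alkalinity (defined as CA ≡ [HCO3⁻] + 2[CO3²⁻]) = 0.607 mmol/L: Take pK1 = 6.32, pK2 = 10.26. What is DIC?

DIC = 1.37 mmol/L

CA = [HCO3⁻] + 2[CO3²⁻] = (α₁ + 2α₂)·DIC
At pH 6.22: [H⁺]/K1 = 10^0.10 = 1.2589, K2/[H⁺] = 10^-4.04 = 9.1201×10^-5
α₁ = 1/(1 + 1.2589 + 9.1201×10^-5) = 1/2.2590 = 0.4427; α₂ = α₁·K2/[H⁺] = 4.037×10^-5
α₁ + 2α₂ = 0.4428
DIC = CA / (α₁ + 2α₂) = 0.607 / 0.4428 = 1.37 mmol/L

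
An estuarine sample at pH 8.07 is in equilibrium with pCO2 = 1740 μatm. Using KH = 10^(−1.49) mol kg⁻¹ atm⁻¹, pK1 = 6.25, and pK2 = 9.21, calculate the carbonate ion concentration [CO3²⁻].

[CO3²⁻] = 0.269 mmol/kg

[CO2*] = KH · pCO2 = 10^(−1.49) × 1740×10^-6 = 5.631×10^-5 mol/kg
α₀ = 1/(1 + K1/[H⁺] + K1K2/[H⁺]²) = 1/(1 + 10^+1.82 + 10^+0.68) = 0.01392
DIC = [CO2*]/α₀ = 5.631×10^-5 / 0.01392 = 4.046 mmol/kg
[CO3²⁻] = α₂·DIC; α₂ = 0.06661, so [CO3²⁻] = 0.06661 × 4.046 = 0.269 mmol/kg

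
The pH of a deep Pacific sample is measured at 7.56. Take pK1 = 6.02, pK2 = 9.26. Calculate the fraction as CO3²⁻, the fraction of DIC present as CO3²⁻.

α₂ = 1 / (1 + [H⁺]/K2 + [H⁺]²/(K1K2)) = 1 / (1 + 10^+1.70 + 10^+0.16)
   = 1 / (1 + 50.119 + 1.4454) = 1/52.564 = 0.01902

α₂ = 0.0190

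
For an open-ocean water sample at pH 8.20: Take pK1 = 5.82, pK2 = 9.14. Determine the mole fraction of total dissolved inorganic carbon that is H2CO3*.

α₀ = 0.00373

α₀ = 1 / (1 + K1/[H⁺] + K1K2/[H⁺]²) = 1 / (1 + 10^+2.38 + 10^+1.44)
   = 1 / (1 + 239.88 + 27.542) = 1/268.43 = 0.003725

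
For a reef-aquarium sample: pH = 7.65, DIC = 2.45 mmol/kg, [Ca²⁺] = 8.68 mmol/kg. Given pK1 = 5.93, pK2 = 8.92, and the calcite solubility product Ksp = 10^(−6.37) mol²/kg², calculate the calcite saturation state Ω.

α₂ = 1 / (1 + [H⁺]/K2 + [H⁺]²/(K1K2)) = 1 / (1 + 10^+1.27 + 10^-0.45)
   = 1 / (1 + 18.621 + 0.35481) = 1/19.976 = 0.05006
[CO3²⁻] = α₂ × DIC = 0.05006 × 2.45 = 0.1226 mmol/kg
Ksp = 10^(−6.37) = 4.266×10^-7
Ω = [Ca²⁺][CO3²⁻]/Ksp = (8.68×10^-3)(1.226×10^-4) / 4.266×10^-7 = 2.50

Ω = 2.50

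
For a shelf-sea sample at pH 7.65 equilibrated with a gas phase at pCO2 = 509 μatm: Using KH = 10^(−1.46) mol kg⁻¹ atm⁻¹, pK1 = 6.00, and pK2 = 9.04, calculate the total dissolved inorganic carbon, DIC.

DIC = 0.838 mmol/kg

[CO2*] = KH · pCO2 = 10^(−1.46) × 509×10^-6 = 1.765×10^-5 mol/kg
α₀ = 1/(1 + K1/[H⁺] + K1K2/[H⁺]²) = 1/(1 + 10^+1.65 + 10^+0.26) = 0.02106
DIC = [CO2*]/α₀ = 1.765×10^-5 / 0.02106 = 0.838 mmol/kg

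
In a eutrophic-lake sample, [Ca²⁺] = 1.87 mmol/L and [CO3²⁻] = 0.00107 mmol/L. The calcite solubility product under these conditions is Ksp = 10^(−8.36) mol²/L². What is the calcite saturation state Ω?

Ω = 0.458

Ksp = 10^(−8.36) = 4.365×10^-9
Ω = [Ca²⁺][CO3²⁻]/Ksp = (1.87×10^-3)(0.00107×10^-3) / 4.365×10^-9 = 0.458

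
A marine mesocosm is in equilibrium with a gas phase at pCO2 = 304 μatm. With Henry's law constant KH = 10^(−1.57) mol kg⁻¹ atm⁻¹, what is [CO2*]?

[CO2*] = 8.18 μmol/kg

KH = 10^(−1.57) = 2.692×10^-2 mol kg⁻¹ atm⁻¹
[CO2*] = KH · pCO2 = 2.692×10^-2 × 304×10^-6 atm = 8.18×10^-6 mol/kg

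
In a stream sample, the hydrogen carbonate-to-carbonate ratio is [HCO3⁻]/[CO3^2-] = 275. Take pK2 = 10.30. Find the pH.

pH = 7.86

From K2 = [H⁺][CO3^2-]/[HCO3⁻]:  pH = pK2 − log₁₀([HCO3⁻]/[CO3^2-])
log₁₀(275) = +2.439
pH = 10.30 − (+2.439) = 7.86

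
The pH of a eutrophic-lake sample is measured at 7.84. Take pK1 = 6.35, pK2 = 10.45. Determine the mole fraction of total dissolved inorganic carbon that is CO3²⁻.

α₂ = 0.00237

α₂ = 1 / (1 + [H⁺]/K2 + [H⁺]²/(K1K2)) = 1 / (1 + 10^+2.61 + 10^+1.12)
   = 1 / (1 + 407.38 + 13.183) = 1/421.56 = 0.002372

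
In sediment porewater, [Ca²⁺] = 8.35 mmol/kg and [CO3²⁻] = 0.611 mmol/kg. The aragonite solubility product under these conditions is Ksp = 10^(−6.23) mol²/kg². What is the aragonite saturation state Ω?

Ω = 8.66

Ksp = 10^(−6.23) = 5.888×10^-7
Ω = [Ca²⁺][CO3²⁻]/Ksp = (8.35×10^-3)(0.611×10^-3) / 5.888×10^-7 = 8.66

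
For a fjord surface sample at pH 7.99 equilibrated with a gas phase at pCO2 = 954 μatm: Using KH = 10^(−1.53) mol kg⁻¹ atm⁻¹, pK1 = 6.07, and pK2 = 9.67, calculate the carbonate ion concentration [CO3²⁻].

[CO2*] = KH · pCO2 = 10^(−1.53) × 954×10^-6 = 2.815×10^-5 mol/kg
α₀ = 1/(1 + K1/[H⁺] + K1K2/[H⁺]²) = 1/(1 + 10^+1.92 + 10^+0.24) = 0.01164
DIC = [CO2*]/α₀ = 2.815×10^-5 / 0.01164 = 2.419 mmol/kg
[CO3²⁻] = α₂·DIC; α₂ = 0.02023, so [CO3²⁻] = 0.02023 × 2.419 = 0.0489 mmol/kg

[CO3²⁻] = 0.0489 mmol/kg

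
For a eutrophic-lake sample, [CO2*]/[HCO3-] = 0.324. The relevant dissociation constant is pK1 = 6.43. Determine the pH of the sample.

pH = 6.92

From K1 = [H⁺][HCO3-]/[CO2*]:  pH = pK1 − log₁₀([CO2*]/[HCO3-])
log₁₀(0.324) = -0.489
pH = 6.43 − (-0.489) = 6.92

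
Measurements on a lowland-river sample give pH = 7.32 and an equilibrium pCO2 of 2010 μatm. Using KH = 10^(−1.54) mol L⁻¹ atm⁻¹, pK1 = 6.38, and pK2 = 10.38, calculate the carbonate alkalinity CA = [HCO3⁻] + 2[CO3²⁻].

CA = 0.506 mmol/L

[CO2*] = KH · pCO2 = 10^(−1.54) × 2010×10^-6 = 5.797×10^-5 mol/L
α₀ = 1/(1 + K1/[H⁺] + K1K2/[H⁺]²) = 1/(1 + 10^+0.94 + 10^-2.12) = 0.1029
DIC = [CO2*]/α₀ = 5.797×10^-5 / 0.1029 = 0.5633 mmol/L
CA = (α₁ + 2α₂)·DIC = (0.8963 + 2×0.0007807) × 0.5633 = 0.506 mmol/L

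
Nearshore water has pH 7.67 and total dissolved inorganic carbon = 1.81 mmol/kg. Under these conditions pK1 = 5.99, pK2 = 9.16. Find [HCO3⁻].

α₁ = 1 / (1 + [H⁺]/K1 + K2/[H⁺]) = 1 / (1 + 10^-1.68 + 10^-1.49)
   = 1 / (1 + 0.020893 + 0.032359) = 1/1.0533 = 0.9494
[HCO3⁻] = α₁ × DIC = 0.9494 × 1.81 = 1.72 mmol/kg

[HCO3⁻] = 1.72 mmol/kg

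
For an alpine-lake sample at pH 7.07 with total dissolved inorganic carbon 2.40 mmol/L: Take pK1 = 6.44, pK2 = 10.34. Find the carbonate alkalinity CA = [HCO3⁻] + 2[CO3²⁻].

CA = 1.95 mmol/L

CA = [HCO3⁻] + 2[CO3²⁻] = (α₁ + 2α₂)·DIC
At pH 7.07: [H⁺]/K1 = 10^-0.63 = 0.23442, K2/[H⁺] = 10^-3.27 = 0.00053703
α₁ = 1/(1 + 0.23442 + 0.00053703) = 1/1.2350 = 0.8097; α₂ = α₁·K2/[H⁺] = 0.0004349
α₁ + 2α₂ = 0.8106
CA = 0.8106 × 2.40 = 1.95 mmol/L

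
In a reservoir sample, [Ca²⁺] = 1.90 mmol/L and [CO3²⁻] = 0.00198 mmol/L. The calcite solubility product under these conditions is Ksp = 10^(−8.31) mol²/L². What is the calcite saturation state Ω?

Ksp = 10^(−8.31) = 4.898×10^-9
Ω = [Ca²⁺][CO3²⁻]/Ksp = (1.90×10^-3)(0.00198×10^-3) / 4.898×10^-9 = 0.768

Ω = 0.768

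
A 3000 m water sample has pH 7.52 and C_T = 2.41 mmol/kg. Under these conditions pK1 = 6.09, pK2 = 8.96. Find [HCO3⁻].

α₁ = 1 / (1 + [H⁺]/K1 + K2/[H⁺]) = 1 / (1 + 10^-1.43 + 10^-1.44)
   = 1 / (1 + 0.037154 + 0.036308) = 1/1.0735 = 0.9316
[HCO3⁻] = α₁ × DIC = 0.9316 × 2.41 = 2.25 mmol/kg

[HCO3⁻] = 2.25 mmol/kg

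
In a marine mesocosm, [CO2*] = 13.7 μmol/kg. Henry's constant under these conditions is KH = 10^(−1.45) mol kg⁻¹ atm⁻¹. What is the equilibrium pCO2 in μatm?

pCO2 = 386 μatm

KH = 10^(−1.45) = 3.548×10^-2 mol kg⁻¹ atm⁻¹
pCO2 = [CO2*]/KH = 13.7×10^-6 / 3.548×10^-2 = 3.86×10^-4 atm = 386 μatm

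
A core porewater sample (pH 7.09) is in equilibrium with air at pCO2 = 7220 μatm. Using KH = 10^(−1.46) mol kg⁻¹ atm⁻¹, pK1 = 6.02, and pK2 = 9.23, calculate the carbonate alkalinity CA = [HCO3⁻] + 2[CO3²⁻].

[CO2*] = KH · pCO2 = 10^(−1.46) × 7220×10^-6 = 2.503×10^-4 mol/kg
α₀ = 1/(1 + K1/[H⁺] + K1K2/[H⁺]²) = 1/(1 + 10^+1.07 + 10^-1.07) = 0.07792
DIC = [CO2*]/α₀ = 2.503×10^-4 / 0.07792 = 3.213 mmol/kg
CA = (α₁ + 2α₂)·DIC = (0.9155 + 2×0.006632) × 3.213 = 2.98 mmol/kg

CA = 2.98 mmol/kg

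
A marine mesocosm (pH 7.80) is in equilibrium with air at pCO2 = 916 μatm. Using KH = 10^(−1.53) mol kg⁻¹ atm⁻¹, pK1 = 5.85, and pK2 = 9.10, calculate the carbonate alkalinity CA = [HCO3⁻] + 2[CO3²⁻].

CA = 2.65 mmol/kg

[CO2*] = KH · pCO2 = 10^(−1.53) × 916×10^-6 = 2.703×10^-5 mol/kg
α₀ = 1/(1 + K1/[H⁺] + K1K2/[H⁺]²) = 1/(1 + 10^+1.95 + 10^+0.65) = 0.01057
DIC = [CO2*]/α₀ = 2.703×10^-5 / 0.01057 = 2.557 mmol/kg
CA = (α₁ + 2α₂)·DIC = (0.9422 + 2×0.04722) × 2.557 = 2.65 mmol/kg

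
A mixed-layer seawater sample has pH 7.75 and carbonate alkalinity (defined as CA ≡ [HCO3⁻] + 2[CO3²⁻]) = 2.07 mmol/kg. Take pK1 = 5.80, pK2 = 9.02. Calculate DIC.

CA = [HCO3⁻] + 2[CO3²⁻] = (α₁ + 2α₂)·DIC
At pH 7.75: [H⁺]/K1 = 10^-1.95 = 0.011220, K2/[H⁺] = 10^-1.27 = 0.053703
α₁ = 1/(1 + 0.011220 + 0.053703) = 1/1.0649 = 0.9390; α₂ = α₁·K2/[H⁺] = 0.05043
α₁ + 2α₂ = 1.0399
DIC = CA / (α₁ + 2α₂) = 2.07 / 1.0399 = 1.99 mmol/kg

DIC = 1.99 mmol/kg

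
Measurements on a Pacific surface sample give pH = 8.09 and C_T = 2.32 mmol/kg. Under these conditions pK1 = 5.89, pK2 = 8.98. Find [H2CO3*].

α₀ = 1 / (1 + K1/[H⁺] + K1K2/[H⁺]²) = 1 / (1 + 10^+2.20 + 10^+1.31)
   = 1 / (1 + 158.49 + 20.417) = 1/179.91 = 0.005558
[CO2*] = α₀ × DIC = 0.005558 × 2.32 = 0.0129 mmol/kg = 12.9 μmol/kg

[CO2*] = 12.9 μmol/kg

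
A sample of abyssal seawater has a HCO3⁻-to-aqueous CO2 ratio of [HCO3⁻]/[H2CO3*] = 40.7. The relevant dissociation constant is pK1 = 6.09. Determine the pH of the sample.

From K1 = [H⁺][HCO3⁻]/[H2CO3*]:  pH = pK1 + log₁₀([HCO3⁻]/[H2CO3*])
log₁₀(40.7) = +1.610
pH = 6.09 + (+1.610) = 7.70

pH = 7.70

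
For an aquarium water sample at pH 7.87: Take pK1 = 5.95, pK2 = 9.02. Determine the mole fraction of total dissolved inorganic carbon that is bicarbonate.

α₁ = 0.924

α₁ = 1 / (1 + [H⁺]/K1 + K2/[H⁺]) = 1 / (1 + 10^-1.92 + 10^-1.15)
   = 1 / (1 + 0.012023 + 0.070795) = 1/1.0828 = 0.9235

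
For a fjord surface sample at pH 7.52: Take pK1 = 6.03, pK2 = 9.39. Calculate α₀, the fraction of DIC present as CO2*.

α₀ = 1 / (1 + K1/[H⁺] + K1K2/[H⁺]²) = 1 / (1 + 10^+1.49 + 10^-0.38)
   = 1 / (1 + 30.903 + 0.41687) = 1/32.320 = 0.03094

α₀ = 0.0309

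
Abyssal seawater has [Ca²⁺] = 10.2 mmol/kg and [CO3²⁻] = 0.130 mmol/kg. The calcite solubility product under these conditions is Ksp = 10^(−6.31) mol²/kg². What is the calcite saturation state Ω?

Ksp = 10^(−6.31) = 4.898×10^-7
Ω = [Ca²⁺][CO3²⁻]/Ksp = (10.2×10^-3)(0.130×10^-3) / 4.898×10^-7 = 2.71

Ω = 2.71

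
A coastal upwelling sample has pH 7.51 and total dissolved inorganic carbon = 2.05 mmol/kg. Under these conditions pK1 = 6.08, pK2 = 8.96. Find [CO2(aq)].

[CO2*] = 0.0710 mmol/kg

α₀ = 1 / (1 + K1/[H⁺] + K1K2/[H⁺]²) = 1 / (1 + 10^+1.43 + 10^-0.02)
   = 1 / (1 + 26.915 + 0.95499) = 1/28.870 = 0.03464
[CO2*] = α₀ × DIC = 0.03464 × 2.05 = 0.0710 mmol/kg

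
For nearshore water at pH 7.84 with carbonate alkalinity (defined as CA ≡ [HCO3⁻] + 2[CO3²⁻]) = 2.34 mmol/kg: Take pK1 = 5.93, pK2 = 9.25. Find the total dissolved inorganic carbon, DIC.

DIC = 2.28 mmol/kg

CA = [HCO3⁻] + 2[CO3²⁻] = (α₁ + 2α₂)·DIC
At pH 7.84: [H⁺]/K1 = 10^-1.91 = 0.012303, K2/[H⁺] = 10^-1.41 = 0.038905
α₁ = 1/(1 + 0.012303 + 0.038905) = 1/1.0512 = 0.9513; α₂ = α₁·K2/[H⁺] = 0.03701
α₁ + 2α₂ = 1.0253
DIC = CA / (α₁ + 2α₂) = 2.34 / 1.0253 = 2.28 mmol/kg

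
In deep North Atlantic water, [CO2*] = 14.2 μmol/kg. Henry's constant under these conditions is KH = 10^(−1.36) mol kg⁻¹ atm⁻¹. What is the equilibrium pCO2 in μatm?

pCO2 = 325 μatm

KH = 10^(−1.36) = 4.365×10^-2 mol kg⁻¹ atm⁻¹
pCO2 = [CO2*]/KH = 14.2×10^-6 / 4.365×10^-2 = 3.25×10^-4 atm = 325 μatm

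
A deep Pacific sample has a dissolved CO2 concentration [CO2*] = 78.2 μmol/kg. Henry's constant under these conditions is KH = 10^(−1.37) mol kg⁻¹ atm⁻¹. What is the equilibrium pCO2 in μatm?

pCO2 = 1830 μatm

KH = 10^(−1.37) = 4.266×10^-2 mol kg⁻¹ atm⁻¹
pCO2 = [CO2*]/KH = 78.2×10^-6 / 4.266×10^-2 = 1.83×10^-3 atm = 1830 μatm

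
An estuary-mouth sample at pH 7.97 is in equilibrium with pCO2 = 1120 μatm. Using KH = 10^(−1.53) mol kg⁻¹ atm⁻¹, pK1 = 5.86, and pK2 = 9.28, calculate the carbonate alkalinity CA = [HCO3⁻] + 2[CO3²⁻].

CA = 4.68 mmol/kg

[CO2*] = KH · pCO2 = 10^(−1.53) × 1120×10^-6 = 3.305×10^-5 mol/kg
α₀ = 1/(1 + K1/[H⁺] + K1K2/[H⁺]²) = 1/(1 + 10^+2.11 + 10^+0.80) = 0.007346
DIC = [CO2*]/α₀ = 3.305×10^-5 / 0.007346 = 4.500 mmol/kg
CA = (α₁ + 2α₂)·DIC = (0.9463 + 2×0.04635) × 4.500 = 4.68 mmol/kg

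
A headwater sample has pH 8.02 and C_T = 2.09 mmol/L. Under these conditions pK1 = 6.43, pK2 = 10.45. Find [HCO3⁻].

α₁ = 1 / (1 + [H⁺]/K1 + K2/[H⁺]) = 1 / (1 + 10^-1.59 + 10^-2.43)
   = 1 / (1 + 0.025704 + 0.0037154) = 1/1.0294 = 0.9714
[HCO3⁻] = α₁ × DIC = 0.9714 × 2.09 = 2.03 mmol/L

[HCO3⁻] = 2.03 mmol/L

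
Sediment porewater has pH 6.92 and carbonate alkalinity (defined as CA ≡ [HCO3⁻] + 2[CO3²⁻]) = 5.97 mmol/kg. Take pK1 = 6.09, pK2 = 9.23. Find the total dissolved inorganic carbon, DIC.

CA = [HCO3⁻] + 2[CO3²⁻] = (α₁ + 2α₂)·DIC
At pH 6.92: [H⁺]/K1 = 10^-0.83 = 0.14791, K2/[H⁺] = 10^-2.31 = 0.0048978
α₁ = 1/(1 + 0.14791 + 0.0048978) = 1/1.1528 = 0.8674; α₂ = α₁·K2/[H⁺] = 0.004249
α₁ + 2α₂ = 0.8759
DIC = CA / (α₁ + 2α₂) = 5.97 / 0.8759 = 6.82 mmol/kg

DIC = 6.82 mmol/kg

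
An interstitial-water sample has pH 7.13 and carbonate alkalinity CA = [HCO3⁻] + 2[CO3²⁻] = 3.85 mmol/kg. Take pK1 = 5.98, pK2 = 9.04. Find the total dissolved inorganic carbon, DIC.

DIC = 4.07 mmol/kg

CA = [HCO3⁻] + 2[CO3²⁻] = (α₁ + 2α₂)·DIC
At pH 7.13: [H⁺]/K1 = 10^-1.15 = 0.070795, K2/[H⁺] = 10^-1.91 = 0.012303
α₁ = 1/(1 + 0.070795 + 0.012303) = 1/1.0831 = 0.9233; α₂ = α₁·K2/[H⁺] = 0.01136
α₁ + 2α₂ = 0.9460
DIC = CA / (α₁ + 2α₂) = 3.85 / 0.9460 = 4.07 mmol/kg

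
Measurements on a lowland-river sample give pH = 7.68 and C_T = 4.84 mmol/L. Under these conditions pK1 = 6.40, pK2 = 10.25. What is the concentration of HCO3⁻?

α₁ = 1 / (1 + [H⁺]/K1 + K2/[H⁺]) = 1 / (1 + 10^-1.28 + 10^-2.57)
   = 1 / (1 + 0.052481 + 0.0026915) = 1/1.0552 = 0.9477
[HCO3⁻] = α₁ × DIC = 0.9477 × 4.84 = 4.59 mmol/L

[HCO3⁻] = 4.59 mmol/L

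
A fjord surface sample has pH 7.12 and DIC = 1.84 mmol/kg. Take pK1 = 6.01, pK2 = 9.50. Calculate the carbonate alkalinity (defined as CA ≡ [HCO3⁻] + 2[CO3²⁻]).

CA = [HCO3⁻] + 2[CO3²⁻] = (α₁ + 2α₂)·DIC
At pH 7.12: [H⁺]/K1 = 10^-1.11 = 0.077625, K2/[H⁺] = 10^-2.38 = 0.0041687
α₁ = 1/(1 + 0.077625 + 0.0041687) = 1/1.0818 = 0.9244; α₂ = α₁·K2/[H⁺] = 0.003854
α₁ + 2α₂ = 0.9321
CA = 0.9321 × 1.84 = 1.72 mmol/kg

CA = 1.72 mmol/kg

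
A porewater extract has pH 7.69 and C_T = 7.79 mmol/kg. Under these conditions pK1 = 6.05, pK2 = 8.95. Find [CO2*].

[CO2*] = 0.166 mmol/kg

α₀ = 1 / (1 + K1/[H⁺] + K1K2/[H⁺]²) = 1 / (1 + 10^+1.64 + 10^+0.38)
   = 1 / (1 + 43.652 + 2.3988) = 1/47.050 = 0.02125
[CO2*] = α₀ × DIC = 0.02125 × 7.79 = 0.166 mmol/kg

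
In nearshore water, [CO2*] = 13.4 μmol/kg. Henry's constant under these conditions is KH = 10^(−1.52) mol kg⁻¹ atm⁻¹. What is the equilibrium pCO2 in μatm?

pCO2 = 444 μatm

KH = 10^(−1.52) = 3.020×10^-2 mol kg⁻¹ atm⁻¹
pCO2 = [CO2*]/KH = 13.4×10^-6 / 3.020×10^-2 = 4.44×10^-4 atm = 444 μatm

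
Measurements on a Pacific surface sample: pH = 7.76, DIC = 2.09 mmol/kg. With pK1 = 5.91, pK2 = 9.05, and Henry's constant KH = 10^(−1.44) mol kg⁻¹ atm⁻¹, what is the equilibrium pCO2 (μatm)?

pCO2 = 763 μatm

α₀ = 1 / (1 + K1/[H⁺] + K1K2/[H⁺]²) = 1 / (1 + 10^+1.85 + 10^+0.56)
   = 1 / (1 + 70.795 + 3.6308) = 1/75.425 = 0.01326
[CO2*] = α₀ × DIC = 0.01326 × 2.09 = 0.02771 mmol/kg
pCO2 = [CO2*]/KH = 2.771×10^-5 / 3.631×10^-2 = 763 μatm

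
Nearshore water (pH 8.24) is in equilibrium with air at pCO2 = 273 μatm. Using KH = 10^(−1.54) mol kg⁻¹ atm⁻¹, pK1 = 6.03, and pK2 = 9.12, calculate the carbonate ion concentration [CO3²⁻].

[CO3²⁻] = 0.168 mmol/kg

[CO2*] = KH · pCO2 = 10^(−1.54) × 273×10^-6 = 7.873×10^-6 mol/kg
α₀ = 1/(1 + K1/[H⁺] + K1K2/[H⁺]²) = 1/(1 + 10^+2.21 + 10^+1.33) = 0.005418
DIC = [CO2*]/α₀ = 7.873×10^-6 / 0.005418 = 1.453 mmol/kg
[CO3²⁻] = α₂·DIC; α₂ = 0.1158, so [CO3²⁻] = 0.1158 × 1.453 = 0.168 mmol/kg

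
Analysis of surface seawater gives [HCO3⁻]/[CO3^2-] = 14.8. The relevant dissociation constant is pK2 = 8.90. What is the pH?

pH = 7.73

From K2 = [H⁺][CO3^2-]/[HCO3⁻]:  pH = pK2 − log₁₀([HCO3⁻]/[CO3^2-])
log₁₀(14.8) = +1.170
pH = 8.90 − (+1.170) = 7.73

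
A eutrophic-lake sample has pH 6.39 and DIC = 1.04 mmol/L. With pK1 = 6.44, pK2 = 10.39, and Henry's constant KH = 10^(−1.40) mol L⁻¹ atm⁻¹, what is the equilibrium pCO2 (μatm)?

pCO2 = 1.38×10^4 μatm

α₀ = 1 / (1 + K1/[H⁺] + K1K2/[H⁺]²) = 1 / (1 + 10^-0.05 + 10^-4.05)
   = 1 / (1 + 0.89125 + 8.9125×10^-5) = 1/1.8913 = 0.5287
[CO2*] = α₀ × DIC = 0.5287 × 1.04 = 0.5499 mmol/L
pCO2 = [CO2*]/KH = 5.499×10^-4 / 3.981×10^-2 = 1.38×10^4 μatm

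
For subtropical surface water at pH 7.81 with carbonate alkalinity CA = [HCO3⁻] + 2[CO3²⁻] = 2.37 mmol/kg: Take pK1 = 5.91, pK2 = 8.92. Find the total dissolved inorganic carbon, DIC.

CA = [HCO3⁻] + 2[CO3²⁻] = (α₁ + 2α₂)·DIC
At pH 7.81: [H⁺]/K1 = 10^-1.90 = 0.012589, K2/[H⁺] = 10^-1.11 = 0.077625
α₁ = 1/(1 + 0.012589 + 0.077625) = 1/1.0902 = 0.9173; α₂ = α₁·K2/[H⁺] = 0.07120
α₁ + 2α₂ = 1.0597
DIC = CA / (α₁ + 2α₂) = 2.37 / 1.0597 = 2.24 mmol/kg

DIC = 2.24 mmol/kg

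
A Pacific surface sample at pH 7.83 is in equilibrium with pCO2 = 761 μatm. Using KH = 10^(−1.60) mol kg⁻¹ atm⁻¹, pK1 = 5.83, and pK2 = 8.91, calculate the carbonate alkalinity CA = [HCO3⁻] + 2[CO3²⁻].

CA = 2.23 mmol/kg

[CO2*] = KH · pCO2 = 10^(−1.60) × 761×10^-6 = 1.912×10^-5 mol/kg
α₀ = 1/(1 + K1/[H⁺] + K1K2/[H⁺]²) = 1/(1 + 10^+2.00 + 10^+0.92) = 0.009148
DIC = [CO2*]/α₀ = 1.912×10^-5 / 0.009148 = 2.090 mmol/kg
CA = (α₁ + 2α₂)·DIC = (0.9148 + 2×0.07609) × 2.090 = 2.23 mmol/kg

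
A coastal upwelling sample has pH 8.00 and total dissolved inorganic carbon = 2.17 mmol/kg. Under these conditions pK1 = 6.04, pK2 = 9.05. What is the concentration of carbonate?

α₂ = 1 / (1 + [H⁺]/K2 + [H⁺]²/(K1K2)) = 1 / (1 + 10^+1.05 + 10^-0.91)
   = 1 / (1 + 11.220 + 0.12303) = 1/12.343 = 0.08102
[CO3²⁻] = α₂ × DIC = 0.08102 × 2.17 = 0.176 mmol/kg

[CO3²⁻] = 0.176 mmol/kg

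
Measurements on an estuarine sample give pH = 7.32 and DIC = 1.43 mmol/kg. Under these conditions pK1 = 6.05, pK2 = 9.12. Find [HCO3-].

[HCO3⁻] = 1.34 mmol/kg

α₁ = 1 / (1 + [H⁺]/K1 + K2/[H⁺]) = 1 / (1 + 10^-1.27 + 10^-1.80)
   = 1 / (1 + 0.053703 + 0.015849) = 1/1.0696 = 0.9350
[HCO3⁻] = α₁ × DIC = 0.9350 × 1.43 = 1.34 mmol/kg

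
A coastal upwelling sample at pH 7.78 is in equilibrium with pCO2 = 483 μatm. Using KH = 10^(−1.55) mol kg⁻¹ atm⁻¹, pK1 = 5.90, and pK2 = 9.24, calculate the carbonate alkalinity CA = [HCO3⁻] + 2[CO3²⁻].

[CO2*] = KH · pCO2 = 10^(−1.55) × 483×10^-6 = 1.361×10^-5 mol/kg
α₀ = 1/(1 + K1/[H⁺] + K1K2/[H⁺]²) = 1/(1 + 10^+1.88 + 10^+0.42) = 0.01258
DIC = [CO2*]/α₀ = 1.361×10^-5 / 0.01258 = 1.082 mmol/kg
CA = (α₁ + 2α₂)·DIC = (0.9543 + 2×0.03309) × 1.082 = 1.10 mmol/kg

CA = 1.10 mmol/kg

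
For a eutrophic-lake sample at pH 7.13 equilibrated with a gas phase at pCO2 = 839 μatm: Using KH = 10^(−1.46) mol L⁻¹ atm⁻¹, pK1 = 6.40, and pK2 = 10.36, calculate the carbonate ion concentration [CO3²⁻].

[CO2*] = KH · pCO2 = 10^(−1.46) × 839×10^-6 = 2.909×10^-5 mol/L
α₀ = 1/(1 + K1/[H⁺] + K1K2/[H⁺]²) = 1/(1 + 10^+0.73 + 10^-2.50) = 0.1569
DIC = [CO2*]/α₀ = 2.909×10^-5 / 0.1569 = 0.1854 mmol/L
[CO3²⁻] = α₂·DIC; α₂ = 0.0004962, so [CO3²⁻] = 0.0004962 × 0.1854 = 9.20×10^-5 mmol/L = 0.0920 μmol/L

[CO3²⁻] = 0.0920 μmol/L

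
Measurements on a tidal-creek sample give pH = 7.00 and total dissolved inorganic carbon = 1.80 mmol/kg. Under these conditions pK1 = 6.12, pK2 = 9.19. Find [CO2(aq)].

α₀ = 1 / (1 + K1/[H⁺] + K1K2/[H⁺]²) = 1 / (1 + 10^+0.88 + 10^-1.31)
   = 1 / (1 + 7.5858 + 0.048978) = 1/8.6348 = 0.1158
[CO2*] = α₀ × DIC = 0.1158 × 1.80 = 0.208 mmol/kg

[CO2*] = 0.208 mmol/kg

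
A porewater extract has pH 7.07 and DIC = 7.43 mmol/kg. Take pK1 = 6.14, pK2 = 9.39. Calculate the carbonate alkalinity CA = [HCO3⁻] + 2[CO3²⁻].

CA = [HCO3⁻] + 2[CO3²⁻] = (α₁ + 2α₂)·DIC
At pH 7.07: [H⁺]/K1 = 10^-0.93 = 0.11749, K2/[H⁺] = 10^-2.32 = 0.0047863
α₁ = 1/(1 + 0.11749 + 0.0047863) = 1/1.1223 = 0.8910; α₂ = α₁·K2/[H⁺] = 0.004265
α₁ + 2α₂ = 0.8996
CA = 0.8996 × 7.43 = 6.68 mmol/kg

CA = 6.68 mmol/kg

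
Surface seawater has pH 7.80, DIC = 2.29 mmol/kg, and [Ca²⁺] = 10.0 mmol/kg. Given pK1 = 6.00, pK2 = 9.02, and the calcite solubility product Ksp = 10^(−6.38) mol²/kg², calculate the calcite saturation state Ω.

Ω = 3.08

α₂ = 1 / (1 + [H⁺]/K2 + [H⁺]²/(K1K2)) = 1 / (1 + 10^+1.22 + 10^-0.58)
   = 1 / (1 + 16.596 + 0.26303) = 1/17.859 = 0.05599
[CO3²⁻] = α₂ × DIC = 0.05599 × 2.29 = 0.1282 mmol/kg
Ksp = 10^(−6.38) = 4.169×10^-7
Ω = [Ca²⁺][CO3²⁻]/Ksp = (10.0×10^-3)(1.282×10^-4) / 4.169×10^-7 = 3.08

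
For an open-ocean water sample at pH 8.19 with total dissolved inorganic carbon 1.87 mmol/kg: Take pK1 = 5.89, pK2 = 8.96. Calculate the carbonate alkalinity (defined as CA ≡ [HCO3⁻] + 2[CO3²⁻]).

CA = 2.13 mmol/kg

CA = [HCO3⁻] + 2[CO3²⁻] = (α₁ + 2α₂)·DIC
At pH 8.19: [H⁺]/K1 = 10^-2.30 = 0.0050119, K2/[H⁺] = 10^-0.77 = 0.16982
α₁ = 1/(1 + 0.0050119 + 0.16982) = 1/1.1748 = 0.8512; α₂ = α₁·K2/[H⁺] = 0.1446
α₁ + 2α₂ = 1.1403
CA = 1.1403 × 1.87 = 2.13 mmol/kg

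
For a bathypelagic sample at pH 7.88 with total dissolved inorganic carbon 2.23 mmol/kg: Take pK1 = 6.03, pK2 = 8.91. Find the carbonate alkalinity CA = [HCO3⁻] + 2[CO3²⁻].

CA = 2.39 mmol/kg

CA = [HCO3⁻] + 2[CO3²⁻] = (α₁ + 2α₂)·DIC
At pH 7.88: [H⁺]/K1 = 10^-1.85 = 0.014125, K2/[H⁺] = 10^-1.03 = 0.093325
α₁ = 1/(1 + 0.014125 + 0.093325) = 1/1.1075 = 0.9030; α₂ = α₁·K2/[H⁺] = 0.08427
α₁ + 2α₂ = 1.0715
CA = 1.0715 × 2.23 = 2.39 mmol/kg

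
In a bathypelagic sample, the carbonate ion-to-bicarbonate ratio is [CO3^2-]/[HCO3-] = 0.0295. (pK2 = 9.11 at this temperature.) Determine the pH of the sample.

From K2 = [H⁺][CO3^2-]/[HCO3-]:  pH = pK2 + log₁₀([CO3^2-]/[HCO3-])
log₁₀(0.0295) = -1.530
pH = 9.11 + (-1.530) = 7.58

pH = 7.58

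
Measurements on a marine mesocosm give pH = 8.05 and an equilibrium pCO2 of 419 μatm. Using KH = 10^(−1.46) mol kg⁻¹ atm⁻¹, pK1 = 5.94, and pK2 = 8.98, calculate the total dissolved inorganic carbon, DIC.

DIC = 2.11 mmol/kg

[CO2*] = KH · pCO2 = 10^(−1.46) × 419×10^-6 = 1.453×10^-5 mol/kg
α₀ = 1/(1 + K1/[H⁺] + K1K2/[H⁺]²) = 1/(1 + 10^+2.11 + 10^+1.18) = 0.006898
DIC = [CO2*]/α₀ = 1.453×10^-5 / 0.006898 = 2.11 mmol/kg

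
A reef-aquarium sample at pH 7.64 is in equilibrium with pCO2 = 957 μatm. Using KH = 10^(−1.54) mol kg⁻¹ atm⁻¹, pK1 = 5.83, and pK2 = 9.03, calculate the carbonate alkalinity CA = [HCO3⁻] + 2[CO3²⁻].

[CO2*] = KH · pCO2 = 10^(−1.54) × 957×10^-6 = 2.760×10^-5 mol/kg
α₀ = 1/(1 + K1/[H⁺] + K1K2/[H⁺]²) = 1/(1 + 10^+1.81 + 10^+0.42) = 0.01466
DIC = [CO2*]/α₀ = 2.760×10^-5 / 0.01466 = 1.882 mmol/kg
CA = (α₁ + 2α₂)·DIC = (0.9468 + 2×0.03857) × 1.882 = 1.93 mmol/kg

CA = 1.93 mmol/kg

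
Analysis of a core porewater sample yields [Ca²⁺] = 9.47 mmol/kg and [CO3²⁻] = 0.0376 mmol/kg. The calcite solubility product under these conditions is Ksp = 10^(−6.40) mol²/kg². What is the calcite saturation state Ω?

Ω = 0.894

Ksp = 10^(−6.40) = 3.981×10^-7
Ω = [Ca²⁺][CO3²⁻]/Ksp = (9.47×10^-3)(0.0376×10^-3) / 3.981×10^-7 = 0.894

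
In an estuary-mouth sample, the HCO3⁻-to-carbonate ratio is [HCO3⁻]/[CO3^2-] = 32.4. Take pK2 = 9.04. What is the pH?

pH = 7.53

From K2 = [H⁺][CO3^2-]/[HCO3⁻]:  pH = pK2 − log₁₀([HCO3⁻]/[CO3^2-])
log₁₀(32.4) = +1.511
pH = 9.04 − (+1.511) = 7.53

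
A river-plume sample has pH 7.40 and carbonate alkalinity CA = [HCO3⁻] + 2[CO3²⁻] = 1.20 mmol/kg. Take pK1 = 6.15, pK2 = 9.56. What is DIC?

DIC = 1.26 mmol/kg

CA = [HCO3⁻] + 2[CO3²⁻] = (α₁ + 2α₂)·DIC
At pH 7.40: [H⁺]/K1 = 10^-1.25 = 0.056234, K2/[H⁺] = 10^-2.16 = 0.0069183
α₁ = 1/(1 + 0.056234 + 0.0069183) = 1/1.0632 = 0.9406; α₂ = α₁·K2/[H⁺] = 0.006507
α₁ + 2α₂ = 0.9536
DIC = CA / (α₁ + 2α₂) = 1.20 / 0.9536 = 1.26 mmol/kg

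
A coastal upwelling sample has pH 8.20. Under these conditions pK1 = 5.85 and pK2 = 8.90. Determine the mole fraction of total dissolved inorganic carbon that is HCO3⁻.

α₁ = 0.831

α₁ = 1 / (1 + [H⁺]/K1 + K2/[H⁺]) = 1 / (1 + 10^-2.35 + 10^-0.70)
   = 1 / (1 + 0.0044668 + 0.19953) = 1/1.2040 = 0.8306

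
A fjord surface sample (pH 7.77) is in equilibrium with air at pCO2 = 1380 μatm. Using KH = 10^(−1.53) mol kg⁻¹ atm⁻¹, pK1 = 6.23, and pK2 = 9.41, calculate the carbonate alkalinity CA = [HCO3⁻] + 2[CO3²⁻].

[CO2*] = KH · pCO2 = 10^(−1.53) × 1380×10^-6 = 4.073×10^-5 mol/kg
α₀ = 1/(1 + K1/[H⁺] + K1K2/[H⁺]²) = 1/(1 + 10^+1.54 + 10^-0.10) = 0.02742
DIC = [CO2*]/α₀ = 4.073×10^-5 / 0.02742 = 1.485 mmol/kg
CA = (α₁ + 2α₂)·DIC = (0.9508 + 2×0.02178) × 1.485 = 1.48 mmol/kg

CA = 1.48 mmol/kg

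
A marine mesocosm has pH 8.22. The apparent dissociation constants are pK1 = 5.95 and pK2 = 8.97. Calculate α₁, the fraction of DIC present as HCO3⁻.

α₁ = 1 / (1 + [H⁺]/K1 + K2/[H⁺]) = 1 / (1 + 10^-2.27 + 10^-0.75)
   = 1 / (1 + 0.0053703 + 0.17783) = 1/1.1832 = 0.8452

α₁ = 0.845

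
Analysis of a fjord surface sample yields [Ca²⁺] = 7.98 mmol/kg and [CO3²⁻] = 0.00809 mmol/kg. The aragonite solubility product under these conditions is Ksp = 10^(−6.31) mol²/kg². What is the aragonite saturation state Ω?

Ksp = 10^(−6.31) = 4.898×10^-7
Ω = [Ca²⁺][CO3²⁻]/Ksp = (7.98×10^-3)(0.00809×10^-3) / 4.898×10^-7 = 0.132

Ω = 0.132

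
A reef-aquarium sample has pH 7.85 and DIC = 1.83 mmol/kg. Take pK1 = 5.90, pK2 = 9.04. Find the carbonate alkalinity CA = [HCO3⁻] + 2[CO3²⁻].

CA = 1.92 mmol/kg

CA = [HCO3⁻] + 2[CO3²⁻] = (α₁ + 2α₂)·DIC
At pH 7.85: [H⁺]/K1 = 10^-1.95 = 0.011220, K2/[H⁺] = 10^-1.19 = 0.064565
α₁ = 1/(1 + 0.011220 + 0.064565) = 1/1.0758 = 0.9296; α₂ = α₁·K2/[H⁺] = 0.06002
α₁ + 2α₂ = 1.0496
CA = 1.0496 × 1.83 = 1.92 mmol/kg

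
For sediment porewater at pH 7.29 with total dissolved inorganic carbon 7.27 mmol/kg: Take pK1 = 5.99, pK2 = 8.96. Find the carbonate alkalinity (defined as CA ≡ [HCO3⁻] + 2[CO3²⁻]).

CA = [HCO3⁻] + 2[CO3²⁻] = (α₁ + 2α₂)·DIC
At pH 7.29: [H⁺]/K1 = 10^-1.30 = 0.050119, K2/[H⁺] = 10^-1.67 = 0.021380
α₁ = 1/(1 + 0.050119 + 0.021380) = 1/1.0715 = 0.9333; α₂ = α₁·K2/[H⁺] = 0.01995
α₁ + 2α₂ = 0.9732
CA = 0.9732 × 7.27 = 7.08 mmol/kg

CA = 7.08 mmol/kg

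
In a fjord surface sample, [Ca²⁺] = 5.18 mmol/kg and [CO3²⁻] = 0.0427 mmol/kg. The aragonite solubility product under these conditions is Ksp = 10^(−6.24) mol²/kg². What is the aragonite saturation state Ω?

Ω = 0.384

Ksp = 10^(−6.24) = 5.754×10^-7
Ω = [Ca²⁺][CO3²⁻]/Ksp = (5.18×10^-3)(0.0427×10^-3) / 5.754×10^-7 = 0.384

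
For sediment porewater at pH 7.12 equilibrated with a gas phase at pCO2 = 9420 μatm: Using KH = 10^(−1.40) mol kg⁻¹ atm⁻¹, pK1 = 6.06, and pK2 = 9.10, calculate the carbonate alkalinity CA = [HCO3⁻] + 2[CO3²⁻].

[CO2*] = KH · pCO2 = 10^(−1.40) × 9420×10^-6 = 3.750×10^-4 mol/kg
α₀ = 1/(1 + K1/[H⁺] + K1K2/[H⁺]²) = 1/(1 + 10^+1.06 + 10^-0.92) = 0.07935
DIC = [CO2*]/α₀ = 3.750×10^-4 / 0.07935 = 4.726 mmol/kg
CA = (α₁ + 2α₂)·DIC = (0.9111 + 2×0.009540) × 4.726 = 4.40 mmol/kg

CA = 4.40 mmol/kg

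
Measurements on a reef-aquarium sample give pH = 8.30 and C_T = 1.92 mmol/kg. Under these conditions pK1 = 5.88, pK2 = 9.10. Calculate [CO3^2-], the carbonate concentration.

[CO3²⁻] = 0.262 mmol/kg

α₂ = 1 / (1 + [H⁺]/K2 + [H⁺]²/(K1K2)) = 1 / (1 + 10^+0.80 + 10^-1.62)
   = 1 / (1 + 6.3096 + 0.023988) = 1/7.3336 = 0.1364
[CO3²⁻] = α₂ × DIC = 0.1364 × 1.92 = 0.262 mmol/kg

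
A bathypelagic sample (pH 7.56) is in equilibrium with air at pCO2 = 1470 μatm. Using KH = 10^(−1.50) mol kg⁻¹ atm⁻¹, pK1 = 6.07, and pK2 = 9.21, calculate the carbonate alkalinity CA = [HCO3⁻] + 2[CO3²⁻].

CA = 1.50 mmol/kg

[CO2*] = KH · pCO2 = 10^(−1.50) × 1470×10^-6 = 4.649×10^-5 mol/kg
α₀ = 1/(1 + K1/[H⁺] + K1K2/[H⁺]²) = 1/(1 + 10^+1.49 + 10^-0.16) = 0.03068
DIC = [CO2*]/α₀ = 4.649×10^-5 / 0.03068 = 1.515 mmol/kg
CA = (α₁ + 2α₂)·DIC = (0.9481 + 2×0.02123) × 1.515 = 1.50 mmol/kg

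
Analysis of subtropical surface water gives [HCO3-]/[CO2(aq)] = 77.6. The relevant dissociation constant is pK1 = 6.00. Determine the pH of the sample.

From K1 = [H⁺][HCO3-]/[CO2(aq)]:  pH = pK1 + log₁₀([HCO3-]/[CO2(aq)])
log₁₀(77.6) = +1.890
pH = 6.00 + (+1.890) = 7.89

pH = 7.89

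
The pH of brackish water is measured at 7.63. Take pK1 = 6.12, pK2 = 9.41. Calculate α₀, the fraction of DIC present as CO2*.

α₀ = 1 / (1 + K1/[H⁺] + K1K2/[H⁺]²) = 1 / (1 + 10^+1.51 + 10^-0.27)
   = 1 / (1 + 32.359 + 0.53703) = 1/33.896 = 0.02950

α₀ = 0.0295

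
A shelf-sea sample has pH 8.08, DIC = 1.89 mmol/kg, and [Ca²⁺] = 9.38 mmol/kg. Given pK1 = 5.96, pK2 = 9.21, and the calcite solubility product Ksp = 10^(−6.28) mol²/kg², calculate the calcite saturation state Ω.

Ω = 2.32

α₂ = 1 / (1 + [H⁺]/K2 + [H⁺]²/(K1K2)) = 1 / (1 + 10^+1.13 + 10^-0.99)
   = 1 / (1 + 13.490 + 0.10233) = 1/14.592 = 0.06853
[CO3²⁻] = α₂ × DIC = 0.06853 × 1.89 = 0.1295 mmol/kg
Ksp = 10^(−6.28) = 5.248×10^-7
Ω = [Ca²⁺][CO3²⁻]/Ksp = (9.38×10^-3)(1.295×10^-4) / 5.248×10^-7 = 2.32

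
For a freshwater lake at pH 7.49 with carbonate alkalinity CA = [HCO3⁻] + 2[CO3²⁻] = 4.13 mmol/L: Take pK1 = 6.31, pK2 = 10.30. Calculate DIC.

DIC = 4.40 mmol/L

CA = [HCO3⁻] + 2[CO3²⁻] = (α₁ + 2α₂)·DIC
At pH 7.49: [H⁺]/K1 = 10^-1.18 = 0.066069, K2/[H⁺] = 10^-2.81 = 0.0015488
α₁ = 1/(1 + 0.066069 + 0.0015488) = 1/1.0676 = 0.9367; α₂ = α₁·K2/[H⁺] = 0.001451
α₁ + 2α₂ = 0.9396
DIC = CA / (α₁ + 2α₂) = 4.13 / 0.9396 = 4.40 mmol/L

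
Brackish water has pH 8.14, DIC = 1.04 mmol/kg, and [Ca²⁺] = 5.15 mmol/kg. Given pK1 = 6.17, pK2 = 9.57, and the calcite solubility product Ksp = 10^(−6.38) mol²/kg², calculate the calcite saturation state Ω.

Ω = 0.456

α₂ = 1 / (1 + [H⁺]/K2 + [H⁺]²/(K1K2)) = 1 / (1 + 10^+1.43 + 10^-0.54)
   = 1 / (1 + 26.915 + 0.28840) = 1/28.204 = 0.03546
[CO3²⁻] = α₂ × DIC = 0.03546 × 1.04 = 0.03687 mmol/kg
Ksp = 10^(−6.38) = 4.169×10^-7
Ω = [Ca²⁺][CO3²⁻]/Ksp = (5.15×10^-3)(3.687×10^-5) / 4.169×10^-7 = 0.456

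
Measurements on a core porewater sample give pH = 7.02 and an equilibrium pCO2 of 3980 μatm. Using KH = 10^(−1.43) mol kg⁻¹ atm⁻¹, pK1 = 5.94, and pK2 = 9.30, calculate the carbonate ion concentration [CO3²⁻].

[CO3²⁻] = 9.33 μmol/kg

[CO2*] = KH · pCO2 = 10^(−1.43) × 3980×10^-6 = 1.479×10^-4 mol/kg
α₀ = 1/(1 + K1/[H⁺] + K1K2/[H⁺]²) = 1/(1 + 10^+1.08 + 10^-1.20) = 0.07642
DIC = [CO2*]/α₀ = 1.479×10^-4 / 0.07642 = 1.935 mmol/kg
[CO3²⁻] = α₂·DIC; α₂ = 0.004822, so [CO3²⁻] = 0.004822 × 1.935 = 0.00933 mmol/kg = 9.33 μmol/kg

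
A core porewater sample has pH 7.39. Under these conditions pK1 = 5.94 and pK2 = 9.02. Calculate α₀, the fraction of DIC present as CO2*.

α₀ = 1 / (1 + K1/[H⁺] + K1K2/[H⁺]²) = 1 / (1 + 10^+1.45 + 10^-0.18)
   = 1 / (1 + 28.184 + 0.66069) = 1/29.845 = 0.03351

α₀ = 0.0335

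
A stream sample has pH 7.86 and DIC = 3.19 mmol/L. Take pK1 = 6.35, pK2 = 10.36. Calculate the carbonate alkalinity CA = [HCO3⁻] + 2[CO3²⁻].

CA = [HCO3⁻] + 2[CO3²⁻] = (α₁ + 2α₂)·DIC
At pH 7.86: [H⁺]/K1 = 10^-1.51 = 0.030903, K2/[H⁺] = 10^-2.50 = 0.0031623
α₁ = 1/(1 + 0.030903 + 0.0031623) = 1/1.0341 = 0.9671; α₂ = α₁·K2/[H⁺] = 0.003058
α₁ + 2α₂ = 0.9732
CA = 0.9732 × 3.19 = 3.10 mmol/L

CA = 3.10 mmol/L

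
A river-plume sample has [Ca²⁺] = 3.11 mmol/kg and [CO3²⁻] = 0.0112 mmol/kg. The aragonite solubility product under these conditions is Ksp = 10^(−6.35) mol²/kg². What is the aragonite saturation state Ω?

Ksp = 10^(−6.35) = 4.467×10^-7
Ω = [Ca²⁺][CO3²⁻]/Ksp = (3.11×10^-3)(0.0112×10^-3) / 4.467×10^-7 = 0.0780

Ω = 0.0780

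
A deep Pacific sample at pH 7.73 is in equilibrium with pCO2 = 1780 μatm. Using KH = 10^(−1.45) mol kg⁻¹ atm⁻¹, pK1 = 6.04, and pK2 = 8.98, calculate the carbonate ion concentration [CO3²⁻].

[CO2*] = KH · pCO2 = 10^(−1.45) × 1780×10^-6 = 6.316×10^-5 mol/kg
α₀ = 1/(1 + K1/[H⁺] + K1K2/[H⁺]²) = 1/(1 + 10^+1.69 + 10^+0.44) = 0.01896
DIC = [CO2*]/α₀ = 6.316×10^-5 / 0.01896 = 3.330 mmol/kg
[CO3²⁻] = α₂·DIC; α₂ = 0.05223, so [CO3²⁻] = 0.05223 × 3.330 = 0.174 mmol/kg

[CO3²⁻] = 0.174 mmol/kg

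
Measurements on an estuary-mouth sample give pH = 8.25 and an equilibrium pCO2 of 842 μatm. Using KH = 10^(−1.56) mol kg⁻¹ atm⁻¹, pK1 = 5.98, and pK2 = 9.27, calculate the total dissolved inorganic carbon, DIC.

[CO2*] = KH · pCO2 = 10^(−1.56) × 842×10^-6 = 2.319×10^-5 mol/kg
α₀ = 1/(1 + K1/[H⁺] + K1K2/[H⁺]²) = 1/(1 + 10^+2.27 + 10^+1.25) = 0.004878
DIC = [CO2*]/α₀ = 2.319×10^-5 / 0.004878 = 4.75 mmol/kg

DIC = 4.75 mmol/kg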